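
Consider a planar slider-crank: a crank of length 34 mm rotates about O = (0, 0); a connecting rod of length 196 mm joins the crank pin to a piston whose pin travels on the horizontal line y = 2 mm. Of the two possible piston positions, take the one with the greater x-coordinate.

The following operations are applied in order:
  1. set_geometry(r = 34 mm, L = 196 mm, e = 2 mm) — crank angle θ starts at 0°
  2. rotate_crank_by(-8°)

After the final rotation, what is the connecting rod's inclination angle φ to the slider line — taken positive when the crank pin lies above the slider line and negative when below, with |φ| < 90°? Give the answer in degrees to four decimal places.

set_geometry: r = 34 mm, L = 196 mm, e = 2 mm; θ ← 0°
rotate_crank_by(-8°): θ ← 0° -8° = -8°
crank pin P = (r cos θ, r sin θ) = (33.669114, -4.731885)
h = r sin θ − e = -4.731885 − 2 = -6.731885
sin φ = h / L = -6.731885 / 196 = -0.03434635
φ = arcsin(-0.03434635) = -1.968288°

-1.9683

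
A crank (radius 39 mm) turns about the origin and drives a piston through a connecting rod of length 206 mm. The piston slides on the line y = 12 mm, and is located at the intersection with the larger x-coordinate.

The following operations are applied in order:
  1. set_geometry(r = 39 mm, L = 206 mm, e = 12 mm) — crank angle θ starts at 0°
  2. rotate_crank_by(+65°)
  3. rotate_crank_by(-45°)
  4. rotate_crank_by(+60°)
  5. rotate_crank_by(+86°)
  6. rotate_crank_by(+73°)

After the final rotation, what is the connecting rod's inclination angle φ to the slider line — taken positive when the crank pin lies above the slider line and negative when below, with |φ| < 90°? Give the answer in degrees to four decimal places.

set_geometry: r = 39 mm, L = 206 mm, e = 12 mm; θ ← 0°
rotate_crank_by(+65°): θ ← 0° +65° = 65°
rotate_crank_by(-45°): θ ← 65° -45° = 20°
rotate_crank_by(+60°): θ ← 20° +60° = 80°
rotate_crank_by(+86°): θ ← 80° +86° = 166°
rotate_crank_by(+73°): θ ← 166° +73° = 239°
crank pin P = (r cos θ, r sin θ) = (-20.086485, -33.429525)
h = r sin θ − e = -33.429525 − 12 = -45.429525
sin φ = h / L = -45.429525 / 206 = -0.22053167
φ = arcsin(-0.22053167) = -12.740263°

-12.7403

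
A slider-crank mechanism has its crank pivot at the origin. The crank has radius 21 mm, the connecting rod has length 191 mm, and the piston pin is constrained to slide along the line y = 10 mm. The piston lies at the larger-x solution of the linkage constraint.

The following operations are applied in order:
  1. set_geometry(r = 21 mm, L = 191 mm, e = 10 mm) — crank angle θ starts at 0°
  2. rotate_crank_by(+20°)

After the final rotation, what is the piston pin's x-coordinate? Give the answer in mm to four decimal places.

210.7128

set_geometry: r = 21 mm, L = 191 mm, e = 10 mm; θ ← 0°
rotate_crank_by(+20°): θ ← 0° +20° = 20°
crank pin P = (r cos θ, r sin θ) = (19.733545, 7.182423)
h = r sin θ − e = 7.182423 − 10 = -2.817577
x = r cos θ + √(L² − h²) = 19.733545 + √(36481.0 − 7.9387) = 19.733545 + 190.979217 = 210.712762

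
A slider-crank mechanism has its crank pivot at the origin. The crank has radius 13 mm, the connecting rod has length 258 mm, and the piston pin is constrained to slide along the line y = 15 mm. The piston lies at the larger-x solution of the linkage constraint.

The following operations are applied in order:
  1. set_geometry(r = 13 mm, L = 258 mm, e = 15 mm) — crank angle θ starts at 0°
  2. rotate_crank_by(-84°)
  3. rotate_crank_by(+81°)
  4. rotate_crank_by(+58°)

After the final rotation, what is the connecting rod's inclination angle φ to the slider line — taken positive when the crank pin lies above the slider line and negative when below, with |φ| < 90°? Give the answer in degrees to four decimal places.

set_geometry: r = 13 mm, L = 258 mm, e = 15 mm; θ ← 0°
rotate_crank_by(-84°): θ ← 0° -84° = -84°
rotate_crank_by(+81°): θ ← -84° +81° = -3°
rotate_crank_by(+58°): θ ← -3° +58° = 55°
crank pin P = (r cos θ, r sin θ) = (7.456494, 10.648977)
h = r sin θ − e = 10.648977 − 15 = -4.351023
sin φ = h / L = -4.351023 / 258 = -0.01686443
φ = arcsin(-0.01686443) = -0.966307°

-0.9663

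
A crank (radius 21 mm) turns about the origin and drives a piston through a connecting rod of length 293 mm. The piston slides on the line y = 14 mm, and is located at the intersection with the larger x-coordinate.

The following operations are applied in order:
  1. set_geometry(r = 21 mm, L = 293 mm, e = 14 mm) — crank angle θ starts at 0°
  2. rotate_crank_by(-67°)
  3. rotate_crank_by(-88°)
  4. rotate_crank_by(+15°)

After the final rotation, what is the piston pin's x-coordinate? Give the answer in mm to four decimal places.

set_geometry: r = 21 mm, L = 293 mm, e = 14 mm; θ ← 0°
rotate_crank_by(-67°): θ ← 0° -67° = -67°
rotate_crank_by(-88°): θ ← -67° -88° = -155°
rotate_crank_by(+15°): θ ← -155° +15° = -140°
crank pin P = (r cos θ, r sin θ) = (-16.086933, -13.498540)
h = r sin θ − e = -13.498540 − 14 = -27.498540
x = r cos θ + √(L² − h²) = -16.086933 + √(85849.0 − 756.1697) = -16.086933 + 291.706754 = 275.619821

275.6198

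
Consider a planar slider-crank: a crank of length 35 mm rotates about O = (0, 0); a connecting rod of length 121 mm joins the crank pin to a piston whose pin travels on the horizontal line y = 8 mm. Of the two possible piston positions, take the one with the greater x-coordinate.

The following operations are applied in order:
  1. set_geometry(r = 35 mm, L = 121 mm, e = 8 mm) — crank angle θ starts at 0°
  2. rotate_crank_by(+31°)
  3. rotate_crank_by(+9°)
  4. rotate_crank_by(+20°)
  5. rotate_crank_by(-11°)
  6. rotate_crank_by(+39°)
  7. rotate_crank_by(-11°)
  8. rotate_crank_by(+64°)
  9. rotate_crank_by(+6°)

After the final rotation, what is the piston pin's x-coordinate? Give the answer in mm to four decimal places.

91.1398

set_geometry: r = 35 mm, L = 121 mm, e = 8 mm; θ ← 0°
rotate_crank_by(+31°): θ ← 0° +31° = 31°
rotate_crank_by(+9°): θ ← 31° +9° = 40°
rotate_crank_by(+20°): θ ← 40° +20° = 60°
rotate_crank_by(-11°): θ ← 60° -11° = 49°
rotate_crank_by(+39°): θ ← 49° +39° = 88°
rotate_crank_by(-11°): θ ← 88° -11° = 77°
rotate_crank_by(+64°): θ ← 77° +64° = 141°
rotate_crank_by(+6°): θ ← 141° +6° = 147°
crank pin P = (r cos θ, r sin θ) = (-29.353470, 19.062366)
h = r sin θ − e = 19.062366 − 8 = 11.062366
x = r cos θ + √(L² − h²) = -29.353470 + √(14641.0 − 122.3759) = -29.353470 + 120.493253 = 91.139783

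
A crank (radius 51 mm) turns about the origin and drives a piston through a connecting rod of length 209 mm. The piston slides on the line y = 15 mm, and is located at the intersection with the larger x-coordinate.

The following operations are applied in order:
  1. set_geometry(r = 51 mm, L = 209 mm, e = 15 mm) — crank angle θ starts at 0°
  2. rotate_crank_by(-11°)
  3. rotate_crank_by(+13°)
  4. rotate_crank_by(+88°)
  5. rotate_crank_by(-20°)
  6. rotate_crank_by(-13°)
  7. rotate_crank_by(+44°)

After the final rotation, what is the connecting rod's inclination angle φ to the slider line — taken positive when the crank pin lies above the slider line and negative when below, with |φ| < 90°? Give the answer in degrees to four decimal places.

9.6579

set_geometry: r = 51 mm, L = 209 mm, e = 15 mm; θ ← 0°
rotate_crank_by(-11°): θ ← 0° -11° = -11°
rotate_crank_by(+13°): θ ← -11° +13° = 2°
rotate_crank_by(+88°): θ ← 2° +88° = 90°
rotate_crank_by(-20°): θ ← 90° -20° = 70°
rotate_crank_by(-13°): θ ← 70° -13° = 57°
rotate_crank_by(+44°): θ ← 57° +44° = 101°
crank pin P = (r cos θ, r sin θ) = (-9.731259, 50.062986)
h = r sin θ − e = 50.062986 − 15 = 35.062986
sin φ = h / L = 35.062986 / 209 = 0.16776548
φ = arcsin(0.16776548) = 9.657925°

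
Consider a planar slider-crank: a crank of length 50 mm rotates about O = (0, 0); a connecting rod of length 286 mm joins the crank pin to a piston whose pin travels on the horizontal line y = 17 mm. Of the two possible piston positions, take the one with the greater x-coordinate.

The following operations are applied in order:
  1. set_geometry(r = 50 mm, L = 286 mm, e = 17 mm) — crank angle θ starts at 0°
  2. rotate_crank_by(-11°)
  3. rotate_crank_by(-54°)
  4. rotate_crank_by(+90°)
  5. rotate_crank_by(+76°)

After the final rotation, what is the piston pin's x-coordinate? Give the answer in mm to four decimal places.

274.6545

set_geometry: r = 50 mm, L = 286 mm, e = 17 mm; θ ← 0°
rotate_crank_by(-11°): θ ← 0° -11° = -11°
rotate_crank_by(-54°): θ ← -11° -54° = -65°
rotate_crank_by(+90°): θ ← -65° +90° = 25°
rotate_crank_by(+76°): θ ← 25° +76° = 101°
crank pin P = (r cos θ, r sin θ) = (-9.540450, 49.081359)
h = r sin θ − e = 49.081359 − 17 = 32.081359
x = r cos θ + √(L² − h²) = -9.540450 + √(81796.0 − 1029.2136) = -9.540450 + 284.194980 = 274.654530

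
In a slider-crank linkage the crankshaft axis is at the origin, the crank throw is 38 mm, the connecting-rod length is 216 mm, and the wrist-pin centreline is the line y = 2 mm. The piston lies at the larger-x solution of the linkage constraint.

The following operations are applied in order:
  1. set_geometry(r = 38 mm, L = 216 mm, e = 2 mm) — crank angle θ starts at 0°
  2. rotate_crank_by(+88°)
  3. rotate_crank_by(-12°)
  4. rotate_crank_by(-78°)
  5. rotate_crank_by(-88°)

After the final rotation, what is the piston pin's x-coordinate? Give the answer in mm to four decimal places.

set_geometry: r = 38 mm, L = 216 mm, e = 2 mm; θ ← 0°
rotate_crank_by(+88°): θ ← 0° +88° = 88°
rotate_crank_by(-12°): θ ← 88° -12° = 76°
rotate_crank_by(-78°): θ ← 76° -78° = -2°
rotate_crank_by(-88°): θ ← -2° -88° = -90°
crank pin P = (r cos θ, r sin θ) = (0.000000, -38.000000)
h = r sin θ − e = -38.000000 − 2 = -40.000000
x = r cos θ + √(L² − h²) = 0.000000 + √(46656.0 − 1600.0000) = 0.000000 + 212.263987 = 212.263987

212.2640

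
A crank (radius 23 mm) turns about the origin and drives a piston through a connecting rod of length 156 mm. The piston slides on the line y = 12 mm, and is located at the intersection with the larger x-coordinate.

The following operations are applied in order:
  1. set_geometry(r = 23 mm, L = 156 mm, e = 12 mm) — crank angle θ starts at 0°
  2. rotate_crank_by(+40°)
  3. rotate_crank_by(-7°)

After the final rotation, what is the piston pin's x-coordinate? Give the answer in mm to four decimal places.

175.2885

set_geometry: r = 23 mm, L = 156 mm, e = 12 mm; θ ← 0°
rotate_crank_by(+40°): θ ← 0° +40° = 40°
rotate_crank_by(-7°): θ ← 40° -7° = 33°
crank pin P = (r cos θ, r sin θ) = (19.289423, 12.526698)
h = r sin θ − e = 12.526698 − 12 = 0.526698
x = r cos θ + √(L² − h²) = 19.289423 + √(24336.0 − 0.2774) = 19.289423 + 155.999111 = 175.288534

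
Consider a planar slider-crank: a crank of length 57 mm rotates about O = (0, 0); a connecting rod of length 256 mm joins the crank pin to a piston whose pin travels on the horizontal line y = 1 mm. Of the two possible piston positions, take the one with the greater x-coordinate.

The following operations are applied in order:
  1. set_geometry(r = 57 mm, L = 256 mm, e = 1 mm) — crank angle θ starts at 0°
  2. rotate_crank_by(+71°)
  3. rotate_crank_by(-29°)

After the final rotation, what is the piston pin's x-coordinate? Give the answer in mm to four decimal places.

295.6508

set_geometry: r = 57 mm, L = 256 mm, e = 1 mm; θ ← 0°
rotate_crank_by(+71°): θ ← 0° +71° = 71°
rotate_crank_by(-29°): θ ← 71° -29° = 42°
crank pin P = (r cos θ, r sin θ) = (42.359255, 38.140445)
h = r sin θ − e = 38.140445 − 1 = 37.140445
x = r cos θ + √(L² − h²) = 42.359255 + √(65536.0 − 1379.4126) = 42.359255 + 253.291507 = 295.650762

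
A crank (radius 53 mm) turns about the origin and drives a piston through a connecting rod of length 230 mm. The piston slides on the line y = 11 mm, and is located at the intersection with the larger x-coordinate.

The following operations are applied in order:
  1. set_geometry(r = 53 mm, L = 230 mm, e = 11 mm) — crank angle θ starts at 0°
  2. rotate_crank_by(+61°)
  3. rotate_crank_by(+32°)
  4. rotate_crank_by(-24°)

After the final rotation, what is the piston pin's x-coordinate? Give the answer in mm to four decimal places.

set_geometry: r = 53 mm, L = 230 mm, e = 11 mm; θ ← 0°
rotate_crank_by(+61°): θ ← 0° +61° = 61°
rotate_crank_by(+32°): θ ← 61° +32° = 93°
rotate_crank_by(-24°): θ ← 93° -24° = 69°
crank pin P = (r cos θ, r sin θ) = (18.993501, 49.479763)
h = r sin θ − e = 49.479763 − 11 = 38.479763
x = r cos θ + √(L² − h²) = 18.993501 + √(52900.0 − 1480.6921) = 18.993501 + 226.758259 = 245.751760

245.7518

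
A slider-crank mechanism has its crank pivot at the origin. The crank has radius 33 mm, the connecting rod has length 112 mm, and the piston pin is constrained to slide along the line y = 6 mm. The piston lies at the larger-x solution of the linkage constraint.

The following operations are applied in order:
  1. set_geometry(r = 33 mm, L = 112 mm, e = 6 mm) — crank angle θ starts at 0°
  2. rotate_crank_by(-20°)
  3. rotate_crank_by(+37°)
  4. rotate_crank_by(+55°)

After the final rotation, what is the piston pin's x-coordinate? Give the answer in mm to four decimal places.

set_geometry: r = 33 mm, L = 112 mm, e = 6 mm; θ ← 0°
rotate_crank_by(-20°): θ ← 0° -20° = -20°
rotate_crank_by(+37°): θ ← -20° +37° = 17°
rotate_crank_by(+55°): θ ← 17° +55° = 72°
crank pin P = (r cos θ, r sin θ) = (10.197561, 31.384865)
h = r sin θ − e = 31.384865 − 6 = 25.384865
x = r cos θ + √(L² − h²) = 10.197561 + √(12544.0 − 644.3914) = 10.197561 + 109.085327 = 119.282888

119.2829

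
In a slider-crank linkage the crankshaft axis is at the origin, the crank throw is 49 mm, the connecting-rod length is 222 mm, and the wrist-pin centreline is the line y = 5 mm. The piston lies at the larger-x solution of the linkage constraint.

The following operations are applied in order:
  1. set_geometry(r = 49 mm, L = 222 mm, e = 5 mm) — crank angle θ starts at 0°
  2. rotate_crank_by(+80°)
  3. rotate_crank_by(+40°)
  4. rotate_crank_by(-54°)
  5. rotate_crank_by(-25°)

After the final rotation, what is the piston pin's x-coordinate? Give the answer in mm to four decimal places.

set_geometry: r = 49 mm, L = 222 mm, e = 5 mm; θ ← 0°
rotate_crank_by(+80°): θ ← 0° +80° = 80°
rotate_crank_by(+40°): θ ← 80° +40° = 120°
rotate_crank_by(-54°): θ ← 120° -54° = 66°
rotate_crank_by(-25°): θ ← 66° -25° = 41°
crank pin P = (r cos θ, r sin θ) = (36.980769, 32.146892)
h = r sin θ − e = 32.146892 − 5 = 27.146892
x = r cos θ + √(L² − h²) = 36.980769 + √(49284.0 − 736.9538) = 36.980769 + 220.333943 = 257.314712

257.3147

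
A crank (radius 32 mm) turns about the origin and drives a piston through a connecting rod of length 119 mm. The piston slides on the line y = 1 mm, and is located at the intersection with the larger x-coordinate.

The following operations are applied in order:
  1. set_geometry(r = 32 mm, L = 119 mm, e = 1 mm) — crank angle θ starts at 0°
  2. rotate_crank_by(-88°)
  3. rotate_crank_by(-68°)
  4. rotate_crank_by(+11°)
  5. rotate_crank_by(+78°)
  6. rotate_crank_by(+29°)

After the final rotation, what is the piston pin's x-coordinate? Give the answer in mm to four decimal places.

set_geometry: r = 32 mm, L = 119 mm, e = 1 mm; θ ← 0°
rotate_crank_by(-88°): θ ← 0° -88° = -88°
rotate_crank_by(-68°): θ ← -88° -68° = -156°
rotate_crank_by(+11°): θ ← -156° +11° = -145°
rotate_crank_by(+78°): θ ← -145° +78° = -67°
rotate_crank_by(+29°): θ ← -67° +29° = -38°
crank pin P = (r cos θ, r sin θ) = (25.216344, -19.701167)
h = r sin θ − e = -19.701167 − 1 = -20.701167
x = r cos θ + √(L² − h²) = 25.216344 + √(14161.0 − 428.5383) = 25.216344 + 117.185586 = 142.401931

142.4019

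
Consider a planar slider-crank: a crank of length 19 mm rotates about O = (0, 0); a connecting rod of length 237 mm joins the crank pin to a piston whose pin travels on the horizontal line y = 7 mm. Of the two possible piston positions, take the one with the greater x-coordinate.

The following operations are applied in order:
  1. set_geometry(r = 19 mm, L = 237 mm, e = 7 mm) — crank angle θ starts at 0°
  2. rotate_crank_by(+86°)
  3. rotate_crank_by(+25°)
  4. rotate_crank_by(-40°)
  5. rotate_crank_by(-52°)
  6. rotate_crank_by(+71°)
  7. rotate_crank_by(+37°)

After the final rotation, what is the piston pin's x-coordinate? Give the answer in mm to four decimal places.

set_geometry: r = 19 mm, L = 237 mm, e = 7 mm; θ ← 0°
rotate_crank_by(+86°): θ ← 0° +86° = 86°
rotate_crank_by(+25°): θ ← 86° +25° = 111°
rotate_crank_by(-40°): θ ← 111° -40° = 71°
rotate_crank_by(-52°): θ ← 71° -52° = 19°
rotate_crank_by(+71°): θ ← 19° +71° = 90°
rotate_crank_by(+37°): θ ← 90° +37° = 127°
crank pin P = (r cos θ, r sin θ) = (-11.434485, 15.174075)
h = r sin θ − e = 15.174075 − 7 = 8.174075
x = r cos θ + √(L² − h²) = -11.434485 + √(56169.0 − 66.8155) = -11.434485 + 236.858997 = 225.424512

225.4245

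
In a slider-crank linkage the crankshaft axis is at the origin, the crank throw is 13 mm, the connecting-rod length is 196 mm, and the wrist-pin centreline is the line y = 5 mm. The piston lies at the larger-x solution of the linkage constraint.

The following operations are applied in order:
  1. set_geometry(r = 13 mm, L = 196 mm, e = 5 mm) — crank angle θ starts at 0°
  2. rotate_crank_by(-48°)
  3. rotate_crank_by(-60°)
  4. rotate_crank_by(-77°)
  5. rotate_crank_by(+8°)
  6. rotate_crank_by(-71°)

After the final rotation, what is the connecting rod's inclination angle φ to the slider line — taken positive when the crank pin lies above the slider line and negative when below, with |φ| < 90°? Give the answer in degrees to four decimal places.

set_geometry: r = 13 mm, L = 196 mm, e = 5 mm; θ ← 0°
rotate_crank_by(-48°): θ ← 0° -48° = -48°
rotate_crank_by(-60°): θ ← -48° -60° = -108°
rotate_crank_by(-77°): θ ← -108° -77° = -185°
rotate_crank_by(+8°): θ ← -185° +8° = -177°
rotate_crank_by(-71°): θ ← -177° -71° = -248°
crank pin P = (r cos θ, r sin θ) = (-4.869886, 12.053390)
h = r sin θ − e = 12.053390 − 5 = 7.053390
sin φ = h / L = 7.053390 / 196 = 0.03598668
φ = arcsin(0.03598668) = 2.062330°

2.0623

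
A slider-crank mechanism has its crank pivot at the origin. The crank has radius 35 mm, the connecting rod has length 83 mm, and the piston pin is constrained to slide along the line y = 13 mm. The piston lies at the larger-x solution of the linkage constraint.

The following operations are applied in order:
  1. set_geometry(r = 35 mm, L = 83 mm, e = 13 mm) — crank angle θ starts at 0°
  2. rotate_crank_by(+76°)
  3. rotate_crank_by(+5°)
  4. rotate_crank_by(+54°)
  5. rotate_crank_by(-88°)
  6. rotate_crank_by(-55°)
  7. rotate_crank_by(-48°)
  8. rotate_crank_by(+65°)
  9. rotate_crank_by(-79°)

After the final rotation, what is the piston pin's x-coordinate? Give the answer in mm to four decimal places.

set_geometry: r = 35 mm, L = 83 mm, e = 13 mm; θ ← 0°
rotate_crank_by(+76°): θ ← 0° +76° = 76°
rotate_crank_by(+5°): θ ← 76° +5° = 81°
rotate_crank_by(+54°): θ ← 81° +54° = 135°
rotate_crank_by(-88°): θ ← 135° -88° = 47°
rotate_crank_by(-55°): θ ← 47° -55° = -8°
rotate_crank_by(-48°): θ ← -8° -48° = -56°
rotate_crank_by(+65°): θ ← -56° +65° = 9°
rotate_crank_by(-79°): θ ← 9° -79° = -70°
crank pin P = (r cos θ, r sin θ) = (11.970705, -32.889242)
h = r sin θ − e = -32.889242 − 13 = -45.889242
x = r cos θ + √(L² − h²) = 11.970705 + √(6889.0 − 2105.8225) = 11.970705 + 69.160520 = 81.131225

81.1312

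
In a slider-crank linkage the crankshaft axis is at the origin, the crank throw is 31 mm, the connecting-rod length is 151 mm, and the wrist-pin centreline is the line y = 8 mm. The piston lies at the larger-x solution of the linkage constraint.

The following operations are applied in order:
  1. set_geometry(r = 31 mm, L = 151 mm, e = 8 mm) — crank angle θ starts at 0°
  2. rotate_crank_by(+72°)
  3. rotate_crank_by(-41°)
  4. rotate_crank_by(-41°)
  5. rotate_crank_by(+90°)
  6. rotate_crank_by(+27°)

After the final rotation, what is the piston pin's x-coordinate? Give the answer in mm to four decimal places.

140.3770

set_geometry: r = 31 mm, L = 151 mm, e = 8 mm; θ ← 0°
rotate_crank_by(+72°): θ ← 0° +72° = 72°
rotate_crank_by(-41°): θ ← 72° -41° = 31°
rotate_crank_by(-41°): θ ← 31° -41° = -10°
rotate_crank_by(+90°): θ ← -10° +90° = 80°
rotate_crank_by(+27°): θ ← 80° +27° = 107°
crank pin P = (r cos θ, r sin θ) = (-9.063523, 29.645447)
h = r sin θ − e = 29.645447 − 8 = 21.645447
x = r cos θ + √(L² − h²) = -9.063523 + √(22801.0 − 468.5254) = -9.063523 + 149.440539 = 140.377016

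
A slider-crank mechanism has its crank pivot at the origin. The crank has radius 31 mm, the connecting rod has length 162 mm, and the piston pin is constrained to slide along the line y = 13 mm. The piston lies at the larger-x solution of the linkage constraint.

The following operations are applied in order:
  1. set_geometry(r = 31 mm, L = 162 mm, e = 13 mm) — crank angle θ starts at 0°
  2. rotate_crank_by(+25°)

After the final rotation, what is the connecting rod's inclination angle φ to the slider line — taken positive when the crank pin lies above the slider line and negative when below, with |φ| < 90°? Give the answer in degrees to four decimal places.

set_geometry: r = 31 mm, L = 162 mm, e = 13 mm; θ ← 0°
rotate_crank_by(+25°): θ ← 0° +25° = 25°
crank pin P = (r cos θ, r sin θ) = (28.095541, 13.101166)
h = r sin θ − e = 13.101166 − 13 = 0.101166
sin φ = h / L = 0.101166 / 162 = 0.00062448
φ = arcsin(0.00062448) = 0.035780°

0.0358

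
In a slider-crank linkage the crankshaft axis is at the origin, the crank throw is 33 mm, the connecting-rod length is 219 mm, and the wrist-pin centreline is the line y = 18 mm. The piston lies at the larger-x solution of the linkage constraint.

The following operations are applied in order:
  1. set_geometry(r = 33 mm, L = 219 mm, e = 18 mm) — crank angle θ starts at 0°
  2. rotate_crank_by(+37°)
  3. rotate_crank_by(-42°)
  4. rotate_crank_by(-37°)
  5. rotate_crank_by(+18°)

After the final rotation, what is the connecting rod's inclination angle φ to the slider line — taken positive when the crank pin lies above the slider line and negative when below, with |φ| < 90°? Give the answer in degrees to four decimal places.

set_geometry: r = 33 mm, L = 219 mm, e = 18 mm; θ ← 0°
rotate_crank_by(+37°): θ ← 0° +37° = 37°
rotate_crank_by(-42°): θ ← 37° -42° = -5°
rotate_crank_by(-37°): θ ← -5° -37° = -42°
rotate_crank_by(+18°): θ ← -42° +18° = -24°
crank pin P = (r cos θ, r sin θ) = (30.147000, -13.422309)
h = r sin θ − e = -13.422309 − 18 = -31.422309
sin φ = h / L = -31.422309 / 219 = -0.14348086
φ = arcsin(-0.14348086) = -8.249319°

-8.2493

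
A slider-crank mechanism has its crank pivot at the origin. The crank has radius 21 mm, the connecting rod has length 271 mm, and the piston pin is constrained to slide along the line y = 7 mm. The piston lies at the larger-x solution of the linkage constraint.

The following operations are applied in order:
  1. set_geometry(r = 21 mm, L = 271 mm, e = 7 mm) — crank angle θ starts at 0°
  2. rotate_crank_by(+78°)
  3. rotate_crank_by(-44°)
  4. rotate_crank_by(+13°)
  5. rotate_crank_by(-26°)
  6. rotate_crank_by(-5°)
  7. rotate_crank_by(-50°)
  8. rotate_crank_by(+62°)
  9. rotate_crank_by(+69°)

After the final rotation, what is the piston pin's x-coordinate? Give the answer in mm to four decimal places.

268.0869

set_geometry: r = 21 mm, L = 271 mm, e = 7 mm; θ ← 0°
rotate_crank_by(+78°): θ ← 0° +78° = 78°
rotate_crank_by(-44°): θ ← 78° -44° = 34°
rotate_crank_by(+13°): θ ← 34° +13° = 47°
rotate_crank_by(-26°): θ ← 47° -26° = 21°
rotate_crank_by(-5°): θ ← 21° -5° = 16°
rotate_crank_by(-50°): θ ← 16° -50° = -34°
rotate_crank_by(+62°): θ ← -34° +62° = 28°
rotate_crank_by(+69°): θ ← 28° +69° = 97°
crank pin P = (r cos θ, r sin θ) = (-2.559256, 20.843469)
h = r sin θ − e = 20.843469 − 7 = 13.843469
x = r cos θ + √(L² − h²) = -2.559256 + √(73441.0 − 191.6416) = -2.559256 + 270.646187 = 268.086930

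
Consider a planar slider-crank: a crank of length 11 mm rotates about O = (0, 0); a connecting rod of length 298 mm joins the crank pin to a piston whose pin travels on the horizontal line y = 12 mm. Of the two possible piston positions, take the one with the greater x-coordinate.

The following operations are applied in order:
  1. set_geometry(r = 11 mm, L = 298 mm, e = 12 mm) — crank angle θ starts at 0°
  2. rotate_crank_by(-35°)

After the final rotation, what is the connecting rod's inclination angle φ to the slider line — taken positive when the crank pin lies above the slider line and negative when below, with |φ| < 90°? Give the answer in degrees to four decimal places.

set_geometry: r = 11 mm, L = 298 mm, e = 12 mm; θ ← 0°
rotate_crank_by(-35°): θ ← 0° -35° = -35°
crank pin P = (r cos θ, r sin θ) = (9.010672, -6.309341)
h = r sin θ − e = -6.309341 − 12 = -18.309341
sin φ = h / L = -18.309341 / 298 = -0.06144074
φ = arcsin(-0.06144074) = -3.522514°

-3.5225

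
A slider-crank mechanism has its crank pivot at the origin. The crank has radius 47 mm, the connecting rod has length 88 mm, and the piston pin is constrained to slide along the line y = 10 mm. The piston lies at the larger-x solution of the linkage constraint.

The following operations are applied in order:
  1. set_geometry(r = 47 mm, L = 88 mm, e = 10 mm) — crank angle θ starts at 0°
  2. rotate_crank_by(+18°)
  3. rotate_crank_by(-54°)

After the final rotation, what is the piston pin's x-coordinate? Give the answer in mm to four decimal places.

set_geometry: r = 47 mm, L = 88 mm, e = 10 mm; θ ← 0°
rotate_crank_by(+18°): θ ← 0° +18° = 18°
rotate_crank_by(-54°): θ ← 18° -54° = -36°
crank pin P = (r cos θ, r sin θ) = (38.023799, -27.625907)
h = r sin θ − e = -27.625907 − 10 = -37.625907
x = r cos θ + √(L² − h²) = 38.023799 + √(7744.0 − 1415.7089) = 38.023799 + 79.550557 = 117.574356

117.5744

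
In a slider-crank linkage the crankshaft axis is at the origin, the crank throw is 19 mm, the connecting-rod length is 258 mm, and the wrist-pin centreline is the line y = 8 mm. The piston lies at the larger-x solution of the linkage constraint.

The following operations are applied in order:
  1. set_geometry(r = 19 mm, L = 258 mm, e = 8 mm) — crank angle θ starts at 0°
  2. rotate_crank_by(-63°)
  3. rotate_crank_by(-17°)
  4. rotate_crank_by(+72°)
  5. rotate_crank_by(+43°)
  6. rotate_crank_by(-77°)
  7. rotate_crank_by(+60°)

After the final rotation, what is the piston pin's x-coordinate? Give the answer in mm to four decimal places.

set_geometry: r = 19 mm, L = 258 mm, e = 8 mm; θ ← 0°
rotate_crank_by(-63°): θ ← 0° -63° = -63°
rotate_crank_by(-17°): θ ← -63° -17° = -80°
rotate_crank_by(+72°): θ ← -80° +72° = -8°
rotate_crank_by(+43°): θ ← -8° +43° = 35°
rotate_crank_by(-77°): θ ← 35° -77° = -42°
rotate_crank_by(+60°): θ ← -42° +60° = 18°
crank pin P = (r cos θ, r sin θ) = (18.070074, 5.871323)
h = r sin θ − e = 5.871323 − 8 = -2.128677
x = r cos θ + √(L² − h²) = 18.070074 + √(66564.0 − 4.5313) = 18.070074 + 257.991218 = 276.061292

276.0613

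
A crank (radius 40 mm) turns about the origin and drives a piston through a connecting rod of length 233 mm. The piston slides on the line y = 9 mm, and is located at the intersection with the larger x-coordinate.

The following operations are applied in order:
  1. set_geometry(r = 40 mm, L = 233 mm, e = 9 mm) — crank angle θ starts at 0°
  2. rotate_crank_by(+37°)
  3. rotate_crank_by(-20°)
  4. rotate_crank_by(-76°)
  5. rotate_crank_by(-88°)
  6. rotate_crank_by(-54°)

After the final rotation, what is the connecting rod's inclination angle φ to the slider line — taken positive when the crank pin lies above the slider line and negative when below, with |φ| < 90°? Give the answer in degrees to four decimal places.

set_geometry: r = 40 mm, L = 233 mm, e = 9 mm; θ ← 0°
rotate_crank_by(+37°): θ ← 0° +37° = 37°
rotate_crank_by(-20°): θ ← 37° -20° = 17°
rotate_crank_by(-76°): θ ← 17° -76° = -59°
rotate_crank_by(-88°): θ ← -59° -88° = -147°
rotate_crank_by(-54°): θ ← -147° -54° = -201°
crank pin P = (r cos θ, r sin θ) = (-37.343217, 14.334718)
h = r sin θ − e = 14.334718 − 9 = 5.334718
sin φ = h / L = 5.334718 / 233 = 0.02289579
φ = arcsin(0.02289579) = 1.311947°

1.3119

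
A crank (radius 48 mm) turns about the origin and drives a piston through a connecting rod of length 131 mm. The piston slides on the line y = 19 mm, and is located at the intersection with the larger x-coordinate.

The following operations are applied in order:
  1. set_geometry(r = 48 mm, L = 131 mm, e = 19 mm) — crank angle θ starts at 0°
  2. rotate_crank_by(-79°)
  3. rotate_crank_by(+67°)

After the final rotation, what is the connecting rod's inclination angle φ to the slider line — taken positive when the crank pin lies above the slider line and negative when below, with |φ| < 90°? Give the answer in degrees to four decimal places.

set_geometry: r = 48 mm, L = 131 mm, e = 19 mm; θ ← 0°
rotate_crank_by(-79°): θ ← 0° -79° = -79°
rotate_crank_by(+67°): θ ← -79° +67° = -12°
crank pin P = (r cos θ, r sin θ) = (46.951085, -9.979761)
h = r sin θ − e = -9.979761 − 19 = -28.979761
sin φ = h / L = -28.979761 / 131 = -0.22121955
φ = arcsin(-0.22121955) = -12.780673°

-12.7807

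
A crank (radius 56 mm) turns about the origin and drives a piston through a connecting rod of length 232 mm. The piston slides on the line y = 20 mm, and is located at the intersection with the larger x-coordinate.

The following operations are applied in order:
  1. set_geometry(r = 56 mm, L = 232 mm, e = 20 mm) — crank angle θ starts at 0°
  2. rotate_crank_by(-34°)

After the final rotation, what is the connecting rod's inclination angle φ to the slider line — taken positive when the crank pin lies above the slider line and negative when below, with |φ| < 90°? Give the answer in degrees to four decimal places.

set_geometry: r = 56 mm, L = 232 mm, e = 20 mm; θ ← 0°
rotate_crank_by(-34°): θ ← 0° -34° = -34°
crank pin P = (r cos θ, r sin θ) = (46.426104, -31.314803)
h = r sin θ − e = -31.314803 − 20 = -51.314803
sin φ = h / L = -51.314803 / 232 = -0.22118449
φ = arcsin(-0.22118449) = -12.778614°

-12.7786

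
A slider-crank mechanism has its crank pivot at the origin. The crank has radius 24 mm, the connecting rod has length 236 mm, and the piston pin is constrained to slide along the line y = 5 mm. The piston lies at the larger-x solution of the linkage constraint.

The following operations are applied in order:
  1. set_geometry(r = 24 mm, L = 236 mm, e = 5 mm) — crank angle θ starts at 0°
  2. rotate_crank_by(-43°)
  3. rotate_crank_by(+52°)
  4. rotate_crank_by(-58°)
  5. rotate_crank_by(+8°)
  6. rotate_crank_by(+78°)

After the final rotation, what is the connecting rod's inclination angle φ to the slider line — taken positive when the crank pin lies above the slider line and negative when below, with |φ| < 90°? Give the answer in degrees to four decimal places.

2.2933

set_geometry: r = 24 mm, L = 236 mm, e = 5 mm; θ ← 0°
rotate_crank_by(-43°): θ ← 0° -43° = -43°
rotate_crank_by(+52°): θ ← -43° +52° = 9°
rotate_crank_by(-58°): θ ← 9° -58° = -49°
rotate_crank_by(+8°): θ ← -49° +8° = -41°
rotate_crank_by(+78°): θ ← -41° +78° = 37°
crank pin P = (r cos θ, r sin θ) = (19.167252, 14.443561)
h = r sin θ − e = 14.443561 − 5 = 9.443561
sin φ = h / L = 9.443561 / 236 = 0.04001509
φ = arcsin(0.04001509) = 2.293308°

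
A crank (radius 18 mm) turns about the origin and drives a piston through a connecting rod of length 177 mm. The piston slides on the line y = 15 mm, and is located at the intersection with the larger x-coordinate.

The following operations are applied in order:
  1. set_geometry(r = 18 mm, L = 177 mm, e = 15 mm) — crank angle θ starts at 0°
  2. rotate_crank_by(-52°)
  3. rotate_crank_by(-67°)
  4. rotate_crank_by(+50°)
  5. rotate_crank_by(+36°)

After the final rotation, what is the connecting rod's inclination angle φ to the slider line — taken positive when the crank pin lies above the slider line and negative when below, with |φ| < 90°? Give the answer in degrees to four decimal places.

-8.0555

set_geometry: r = 18 mm, L = 177 mm, e = 15 mm; θ ← 0°
rotate_crank_by(-52°): θ ← 0° -52° = -52°
rotate_crank_by(-67°): θ ← -52° -67° = -119°
rotate_crank_by(+50°): θ ← -119° +50° = -69°
rotate_crank_by(+36°): θ ← -69° +36° = -33°
crank pin P = (r cos θ, r sin θ) = (15.096070, -9.803503)
h = r sin θ − e = -9.803503 − 15 = -24.803503
sin φ = h / L = -24.803503 / 177 = -0.14013278
φ = arcsin(-0.14013278) = -8.055530°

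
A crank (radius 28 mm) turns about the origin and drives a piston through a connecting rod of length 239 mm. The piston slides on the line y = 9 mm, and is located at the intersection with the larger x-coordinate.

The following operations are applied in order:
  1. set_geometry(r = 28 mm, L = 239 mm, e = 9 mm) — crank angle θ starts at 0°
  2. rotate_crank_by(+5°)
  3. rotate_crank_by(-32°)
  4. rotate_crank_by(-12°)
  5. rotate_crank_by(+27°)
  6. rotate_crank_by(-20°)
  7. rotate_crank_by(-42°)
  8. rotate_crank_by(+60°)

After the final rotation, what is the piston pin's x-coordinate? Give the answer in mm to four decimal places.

set_geometry: r = 28 mm, L = 239 mm, e = 9 mm; θ ← 0°
rotate_crank_by(+5°): θ ← 0° +5° = 5°
rotate_crank_by(-32°): θ ← 5° -32° = -27°
rotate_crank_by(-12°): θ ← -27° -12° = -39°
rotate_crank_by(+27°): θ ← -39° +27° = -12°
rotate_crank_by(-20°): θ ← -12° -20° = -32°
rotate_crank_by(-42°): θ ← -32° -42° = -74°
rotate_crank_by(+60°): θ ← -74° +60° = -14°
crank pin P = (r cos θ, r sin θ) = (27.168280, -6.773813)
h = r sin θ − e = -6.773813 − 9 = -15.773813
x = r cos θ + √(L² − h²) = 27.168280 + √(57121.0 − 248.8132) = 27.168280 + 238.478902 = 265.647183

265.6472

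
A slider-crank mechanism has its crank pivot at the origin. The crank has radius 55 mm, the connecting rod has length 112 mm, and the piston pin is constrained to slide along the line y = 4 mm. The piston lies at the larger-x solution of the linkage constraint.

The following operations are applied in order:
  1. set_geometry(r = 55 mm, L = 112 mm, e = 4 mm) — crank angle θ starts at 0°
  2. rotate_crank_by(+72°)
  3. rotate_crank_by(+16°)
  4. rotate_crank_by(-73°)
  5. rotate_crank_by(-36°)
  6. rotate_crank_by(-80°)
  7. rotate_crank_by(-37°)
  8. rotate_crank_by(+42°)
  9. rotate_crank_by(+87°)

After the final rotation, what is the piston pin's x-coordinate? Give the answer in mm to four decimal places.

165.6114

set_geometry: r = 55 mm, L = 112 mm, e = 4 mm; θ ← 0°
rotate_crank_by(+72°): θ ← 0° +72° = 72°
rotate_crank_by(+16°): θ ← 72° +16° = 88°
rotate_crank_by(-73°): θ ← 88° -73° = 15°
rotate_crank_by(-36°): θ ← 15° -36° = -21°
rotate_crank_by(-80°): θ ← -21° -80° = -101°
rotate_crank_by(-37°): θ ← -101° -37° = -138°
rotate_crank_by(+42°): θ ← -138° +42° = -96°
rotate_crank_by(+87°): θ ← -96° +87° = -9°
crank pin P = (r cos θ, r sin θ) = (54.322859, -8.603896)
h = r sin θ − e = -8.603896 − 4 = -12.603896
x = r cos θ + √(L² − h²) = 54.322859 + √(12544.0 − 158.8582) = 54.322859 + 111.288552 = 165.611411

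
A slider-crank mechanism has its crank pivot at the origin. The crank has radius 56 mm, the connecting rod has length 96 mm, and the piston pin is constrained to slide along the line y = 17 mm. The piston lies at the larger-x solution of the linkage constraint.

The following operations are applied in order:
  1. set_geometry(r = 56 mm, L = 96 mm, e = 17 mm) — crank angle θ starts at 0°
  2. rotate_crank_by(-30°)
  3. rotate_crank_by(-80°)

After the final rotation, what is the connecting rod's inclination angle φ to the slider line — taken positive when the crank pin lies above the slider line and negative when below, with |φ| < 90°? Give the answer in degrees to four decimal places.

set_geometry: r = 56 mm, L = 96 mm, e = 17 mm; θ ← 0°
rotate_crank_by(-30°): θ ← 0° -30° = -30°
rotate_crank_by(-80°): θ ← -30° -80° = -110°
crank pin P = (r cos θ, r sin θ) = (-19.153128, -52.622787)
h = r sin θ − e = -52.622787 − 17 = -69.622787
sin φ = h / L = -69.622787 / 96 = -0.72523736
φ = arcsin(-0.72523736) = -46.488597°

-46.4886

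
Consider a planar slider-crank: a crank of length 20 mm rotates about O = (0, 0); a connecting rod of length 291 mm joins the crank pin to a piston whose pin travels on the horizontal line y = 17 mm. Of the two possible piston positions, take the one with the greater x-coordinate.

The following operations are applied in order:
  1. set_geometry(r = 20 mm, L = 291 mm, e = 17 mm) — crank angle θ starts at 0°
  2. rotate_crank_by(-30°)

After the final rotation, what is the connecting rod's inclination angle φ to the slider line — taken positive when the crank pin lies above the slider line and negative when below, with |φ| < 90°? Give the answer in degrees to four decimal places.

-5.3238

set_geometry: r = 20 mm, L = 291 mm, e = 17 mm; θ ← 0°
rotate_crank_by(-30°): θ ← 0° -30° = -30°
crank pin P = (r cos θ, r sin θ) = (17.320508, -10.000000)
h = r sin θ − e = -10.000000 − 17 = -27.000000
sin φ = h / L = -27.000000 / 291 = -0.09278351
φ = arcsin(-0.09278351) = -5.323760°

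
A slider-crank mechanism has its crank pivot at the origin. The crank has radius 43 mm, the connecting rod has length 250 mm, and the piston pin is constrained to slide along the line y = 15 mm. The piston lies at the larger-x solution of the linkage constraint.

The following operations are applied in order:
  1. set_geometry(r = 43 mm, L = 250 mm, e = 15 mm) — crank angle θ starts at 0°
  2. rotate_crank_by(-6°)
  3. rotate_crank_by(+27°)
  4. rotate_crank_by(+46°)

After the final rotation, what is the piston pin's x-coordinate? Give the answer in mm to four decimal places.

set_geometry: r = 43 mm, L = 250 mm, e = 15 mm; θ ← 0°
rotate_crank_by(-6°): θ ← 0° -6° = -6°
rotate_crank_by(+27°): θ ← -6° +27° = 21°
rotate_crank_by(+46°): θ ← 21° +46° = 67°
crank pin P = (r cos θ, r sin θ) = (16.801439, 39.581709)
h = r sin θ − e = 39.581709 − 15 = 24.581709
x = r cos θ + √(L² − h²) = 16.801439 + √(62500.0 − 604.2604) = 16.801439 + 248.788544 = 265.589982

265.5900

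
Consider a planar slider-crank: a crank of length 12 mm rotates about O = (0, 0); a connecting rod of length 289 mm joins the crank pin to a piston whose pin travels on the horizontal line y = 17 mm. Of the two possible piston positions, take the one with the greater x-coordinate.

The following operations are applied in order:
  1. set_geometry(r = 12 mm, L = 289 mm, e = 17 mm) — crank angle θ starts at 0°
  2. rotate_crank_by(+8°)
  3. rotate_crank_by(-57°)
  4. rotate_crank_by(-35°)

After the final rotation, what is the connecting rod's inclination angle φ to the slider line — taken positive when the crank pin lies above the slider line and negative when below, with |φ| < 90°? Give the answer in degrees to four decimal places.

-5.7460

set_geometry: r = 12 mm, L = 289 mm, e = 17 mm; θ ← 0°
rotate_crank_by(+8°): θ ← 0° +8° = 8°
rotate_crank_by(-57°): θ ← 8° -57° = -49°
rotate_crank_by(-35°): θ ← -49° -35° = -84°
crank pin P = (r cos θ, r sin θ) = (1.254342, -11.934263)
h = r sin θ − e = -11.934263 − 17 = -28.934263
sin φ = h / L = -28.934263 / 289 = -0.10011856
φ = arcsin(-0.10011856) = -5.745998°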